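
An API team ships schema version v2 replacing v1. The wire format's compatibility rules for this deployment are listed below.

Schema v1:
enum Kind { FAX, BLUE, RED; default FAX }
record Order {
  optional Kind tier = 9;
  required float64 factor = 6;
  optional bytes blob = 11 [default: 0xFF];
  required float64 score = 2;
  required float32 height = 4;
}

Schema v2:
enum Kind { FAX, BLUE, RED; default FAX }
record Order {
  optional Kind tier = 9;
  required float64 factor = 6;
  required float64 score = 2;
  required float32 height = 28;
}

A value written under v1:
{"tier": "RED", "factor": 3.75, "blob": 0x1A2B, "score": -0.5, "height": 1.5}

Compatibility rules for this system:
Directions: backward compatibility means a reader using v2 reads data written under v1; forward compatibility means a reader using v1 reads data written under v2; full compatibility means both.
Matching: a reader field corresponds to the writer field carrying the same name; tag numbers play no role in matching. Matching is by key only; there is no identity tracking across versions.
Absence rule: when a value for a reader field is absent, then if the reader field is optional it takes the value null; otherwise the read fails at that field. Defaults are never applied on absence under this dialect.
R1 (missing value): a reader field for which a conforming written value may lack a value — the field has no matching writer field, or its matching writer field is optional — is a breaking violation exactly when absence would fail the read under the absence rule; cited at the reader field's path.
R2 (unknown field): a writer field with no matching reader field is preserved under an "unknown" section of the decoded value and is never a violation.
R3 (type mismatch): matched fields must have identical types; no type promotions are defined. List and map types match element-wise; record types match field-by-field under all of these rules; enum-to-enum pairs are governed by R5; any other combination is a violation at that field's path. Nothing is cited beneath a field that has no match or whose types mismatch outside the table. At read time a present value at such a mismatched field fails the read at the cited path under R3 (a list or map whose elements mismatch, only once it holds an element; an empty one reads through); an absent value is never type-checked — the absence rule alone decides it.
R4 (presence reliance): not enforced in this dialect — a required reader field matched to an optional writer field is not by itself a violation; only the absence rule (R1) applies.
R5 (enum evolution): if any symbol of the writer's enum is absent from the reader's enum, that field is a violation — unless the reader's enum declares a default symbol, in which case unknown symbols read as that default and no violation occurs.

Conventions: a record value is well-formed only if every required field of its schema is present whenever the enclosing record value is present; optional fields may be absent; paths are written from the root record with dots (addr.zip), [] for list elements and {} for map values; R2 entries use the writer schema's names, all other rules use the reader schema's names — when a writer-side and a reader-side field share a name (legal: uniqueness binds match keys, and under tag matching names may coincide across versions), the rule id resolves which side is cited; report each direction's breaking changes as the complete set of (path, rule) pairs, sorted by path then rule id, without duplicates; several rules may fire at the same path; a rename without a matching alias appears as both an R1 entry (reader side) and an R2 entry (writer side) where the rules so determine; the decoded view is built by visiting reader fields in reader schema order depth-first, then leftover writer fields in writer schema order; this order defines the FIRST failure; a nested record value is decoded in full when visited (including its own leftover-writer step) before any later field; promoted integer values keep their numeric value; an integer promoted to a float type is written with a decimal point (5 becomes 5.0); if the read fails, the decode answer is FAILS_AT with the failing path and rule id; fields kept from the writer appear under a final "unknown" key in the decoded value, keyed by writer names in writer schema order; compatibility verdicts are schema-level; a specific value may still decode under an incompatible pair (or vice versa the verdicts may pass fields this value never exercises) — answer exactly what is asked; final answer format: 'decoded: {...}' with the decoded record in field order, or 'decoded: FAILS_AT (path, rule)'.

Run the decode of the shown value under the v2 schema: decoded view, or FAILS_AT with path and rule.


arrows below run writer -> reader for Order
decoding the Order value with the v2 reader:
  tier := "RED"
  factor := 3.75
  score := -0.5
  height := 1.5
  writer blob: kept under "unknown"
  => decoded: {"tier": "RED", "factor": 3.75, "score": -0.5, "height": 1.5, "unknown": {"blob": 0x1A2B}}
the other Order changes do not affect what is asked:
  field height in record Order: tag 4 changed to 28 -> triggers nothing under the printed rules; the Order answer is the same either way

decoded: {"tier": "RED", "factor": 3.75, "score": -0.5, "height": 1.5, "unknown": {"blob": 0x1A2B}}


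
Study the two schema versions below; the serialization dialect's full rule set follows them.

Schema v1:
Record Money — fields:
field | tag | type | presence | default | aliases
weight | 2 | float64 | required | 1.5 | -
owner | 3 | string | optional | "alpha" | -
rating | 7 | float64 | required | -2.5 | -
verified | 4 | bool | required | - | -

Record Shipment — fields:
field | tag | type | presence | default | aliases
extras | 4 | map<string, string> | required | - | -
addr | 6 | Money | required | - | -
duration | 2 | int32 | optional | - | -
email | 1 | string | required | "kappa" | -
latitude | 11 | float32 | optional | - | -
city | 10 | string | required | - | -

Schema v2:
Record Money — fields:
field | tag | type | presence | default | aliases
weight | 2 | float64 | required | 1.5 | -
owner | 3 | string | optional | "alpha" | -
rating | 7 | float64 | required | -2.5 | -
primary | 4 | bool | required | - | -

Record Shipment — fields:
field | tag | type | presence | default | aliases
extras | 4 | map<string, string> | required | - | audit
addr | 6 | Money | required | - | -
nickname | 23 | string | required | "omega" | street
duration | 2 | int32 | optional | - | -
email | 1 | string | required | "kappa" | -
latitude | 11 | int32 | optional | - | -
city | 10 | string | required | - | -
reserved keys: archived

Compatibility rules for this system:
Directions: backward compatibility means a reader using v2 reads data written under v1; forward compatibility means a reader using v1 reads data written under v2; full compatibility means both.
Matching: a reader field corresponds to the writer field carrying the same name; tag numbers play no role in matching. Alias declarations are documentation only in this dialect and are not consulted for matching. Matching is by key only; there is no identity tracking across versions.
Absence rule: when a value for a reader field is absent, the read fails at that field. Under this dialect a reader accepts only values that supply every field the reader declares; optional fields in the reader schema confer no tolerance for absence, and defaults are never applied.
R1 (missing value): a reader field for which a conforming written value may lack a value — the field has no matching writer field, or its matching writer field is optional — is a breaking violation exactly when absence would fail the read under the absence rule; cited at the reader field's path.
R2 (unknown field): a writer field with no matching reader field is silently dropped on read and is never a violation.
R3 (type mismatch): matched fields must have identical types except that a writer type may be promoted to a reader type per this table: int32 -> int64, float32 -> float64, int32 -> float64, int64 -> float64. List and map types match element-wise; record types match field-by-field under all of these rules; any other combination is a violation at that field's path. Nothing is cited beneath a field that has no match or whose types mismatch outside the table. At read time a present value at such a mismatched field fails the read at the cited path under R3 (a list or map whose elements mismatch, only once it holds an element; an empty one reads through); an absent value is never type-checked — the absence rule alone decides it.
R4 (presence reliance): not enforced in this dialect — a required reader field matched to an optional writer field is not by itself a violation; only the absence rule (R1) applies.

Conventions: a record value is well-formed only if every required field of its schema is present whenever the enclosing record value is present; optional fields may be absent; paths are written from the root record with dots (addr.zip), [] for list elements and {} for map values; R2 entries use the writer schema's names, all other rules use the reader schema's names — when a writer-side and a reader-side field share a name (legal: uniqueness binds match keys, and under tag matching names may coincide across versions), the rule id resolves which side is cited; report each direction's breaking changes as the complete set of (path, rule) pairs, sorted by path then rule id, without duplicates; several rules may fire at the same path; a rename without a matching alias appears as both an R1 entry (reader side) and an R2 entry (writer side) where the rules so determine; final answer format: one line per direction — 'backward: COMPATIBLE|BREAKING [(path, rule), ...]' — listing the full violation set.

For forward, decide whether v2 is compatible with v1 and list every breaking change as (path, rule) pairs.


each type pair in Shipment: writer, then reader
forward on Shipment — v1 reading data written by v2:
  extras <- extras (map<string, string> -> map<string, string>, writer required)
  addr <- addr (Money -> Money, writer required)
  duration <- duration (int32 -> int32, writer optional)
  email <- email (string -> string, writer required)
  latitude <- latitude (int32 -> float32, writer optional)
  city <- city (string -> string, writer required)
  leftover writer field: nickname
  addr.weight <- addr.weight (float64 -> float64, writer required)
  addr.owner <- addr.owner (string -> string, writer optional)
  addr.rating <- addr.rating (float64 -> float64, writer required)
  addr.verified: no writer match
  leftover writer field: addr.primary
  violation R1 at addr.owner
  violation R1 at addr.verified
  violation R1 at duration
  violation R1 at latitude
  violation R3 at latitude
  => forward: BREAKING (5)
the rest of the Shipment diff is inert for this question:
  added field nickname to record Shipment: required string, tag 23, default "omega" (in v2 it sits immediately before duration) -> matters only for Shipment's backward compatibility — outside the asked direction

forward: BREAKING [(addr.owner, R1), (addr.verified, R1), (duration, R1), (latitude, R1), (latitude, R3)]


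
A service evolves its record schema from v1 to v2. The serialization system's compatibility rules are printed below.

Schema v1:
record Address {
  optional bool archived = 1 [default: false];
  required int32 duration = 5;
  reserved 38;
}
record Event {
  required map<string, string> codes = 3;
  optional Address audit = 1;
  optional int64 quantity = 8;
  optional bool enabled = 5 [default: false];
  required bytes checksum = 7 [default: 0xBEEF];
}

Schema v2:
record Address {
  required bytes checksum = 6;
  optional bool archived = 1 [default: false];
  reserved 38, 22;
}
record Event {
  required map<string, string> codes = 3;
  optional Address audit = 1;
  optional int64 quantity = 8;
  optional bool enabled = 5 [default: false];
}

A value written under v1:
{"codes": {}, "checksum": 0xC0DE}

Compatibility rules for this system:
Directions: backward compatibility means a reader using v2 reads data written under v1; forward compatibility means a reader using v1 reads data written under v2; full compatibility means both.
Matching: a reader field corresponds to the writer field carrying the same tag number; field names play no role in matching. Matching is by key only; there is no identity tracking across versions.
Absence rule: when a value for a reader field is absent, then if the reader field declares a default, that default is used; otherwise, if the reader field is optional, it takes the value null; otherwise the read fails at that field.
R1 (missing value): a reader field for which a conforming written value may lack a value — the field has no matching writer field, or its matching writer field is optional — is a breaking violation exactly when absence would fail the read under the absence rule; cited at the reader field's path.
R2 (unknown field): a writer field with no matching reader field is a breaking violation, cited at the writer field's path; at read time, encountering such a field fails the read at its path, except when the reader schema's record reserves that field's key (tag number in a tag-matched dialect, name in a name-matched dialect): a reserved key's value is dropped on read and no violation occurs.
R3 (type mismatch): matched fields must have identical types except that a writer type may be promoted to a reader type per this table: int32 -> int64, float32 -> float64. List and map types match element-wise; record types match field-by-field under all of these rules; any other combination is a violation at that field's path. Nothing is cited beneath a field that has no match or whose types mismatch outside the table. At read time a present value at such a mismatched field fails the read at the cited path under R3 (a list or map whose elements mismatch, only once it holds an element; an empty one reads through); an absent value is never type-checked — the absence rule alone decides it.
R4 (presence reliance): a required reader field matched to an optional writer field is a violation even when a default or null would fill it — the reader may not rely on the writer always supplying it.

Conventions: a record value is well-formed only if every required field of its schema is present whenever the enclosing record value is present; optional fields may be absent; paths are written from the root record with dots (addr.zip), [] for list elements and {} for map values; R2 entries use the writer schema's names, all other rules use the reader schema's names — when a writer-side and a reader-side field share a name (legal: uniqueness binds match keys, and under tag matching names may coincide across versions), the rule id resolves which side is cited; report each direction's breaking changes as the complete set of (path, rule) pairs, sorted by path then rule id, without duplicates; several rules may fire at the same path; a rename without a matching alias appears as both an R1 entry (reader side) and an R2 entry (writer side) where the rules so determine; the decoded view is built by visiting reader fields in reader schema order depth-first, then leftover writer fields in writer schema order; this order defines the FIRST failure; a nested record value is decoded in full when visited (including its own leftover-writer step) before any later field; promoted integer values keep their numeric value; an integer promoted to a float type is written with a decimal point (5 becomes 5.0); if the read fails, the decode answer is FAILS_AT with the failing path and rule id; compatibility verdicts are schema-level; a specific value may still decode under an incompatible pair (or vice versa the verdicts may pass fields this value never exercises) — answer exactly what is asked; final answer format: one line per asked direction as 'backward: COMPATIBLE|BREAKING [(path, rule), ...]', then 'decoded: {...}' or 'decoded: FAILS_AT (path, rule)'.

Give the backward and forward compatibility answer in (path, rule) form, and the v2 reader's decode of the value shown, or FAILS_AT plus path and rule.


each type pair in Event: writer, then reader
checking backward for Event: reader v2 against writer v1:
  codes: paired with writer codes (map<string, string> -> map<string, string>; writer required)
  audit: paired with writer audit (Address -> Address; writer optional)
  quantity: paired with writer quantity (int64 -> int64; writer optional)
  enabled: paired with writer enabled (bool -> bool; writer optional)
  writer checksum: unknown to reader
  no writer field matches reader audit.checksum
  audit.archived: paired with writer audit.archived (bool -> bool; writer optional)
  writer audit.duration: unknown to reader
  violation R1 at audit.checksum
  violation R2 at audit.duration
  violation R2 at checksum
  backward on Event therefore BREAKING (3)
checking forward for Event: reader v1 against writer v2:
  codes: paired with writer codes (map<string, string> -> map<string, string>; writer required)
  audit: paired with writer audit (Address -> Address; writer optional)
  quantity: paired with writer quantity (int64 -> int64; writer optional)
  enabled: paired with writer enabled (bool -> bool; writer optional)
  no writer field matches reader checksum
  audit.archived: paired with writer audit.archived (bool -> bool; writer optional)
  no writer field matches reader audit.duration
  writer audit.checksum: unknown to reader
  violation R2 at audit.checksum
  violation R1 at audit.duration
  forward on Event therefore BREAKING (2)
decode walk for Event under reader schema v2:
  codes := {}
  audit := null (absent, optional -> null)
  quantity := null (absent, optional -> null)
  enabled := false (absent -> default)
  read fails at checksum under R2 (unknown field)
  => FAILS_AT (checksum, R2)

backward: BREAKING [(audit.checksum, R1), (audit.duration, R2), (checksum, R2)]; forward: BREAKING [(audit.checksum, R2), (audit.duration, R1)]; decoded: FAILS_AT (checksum, R2)


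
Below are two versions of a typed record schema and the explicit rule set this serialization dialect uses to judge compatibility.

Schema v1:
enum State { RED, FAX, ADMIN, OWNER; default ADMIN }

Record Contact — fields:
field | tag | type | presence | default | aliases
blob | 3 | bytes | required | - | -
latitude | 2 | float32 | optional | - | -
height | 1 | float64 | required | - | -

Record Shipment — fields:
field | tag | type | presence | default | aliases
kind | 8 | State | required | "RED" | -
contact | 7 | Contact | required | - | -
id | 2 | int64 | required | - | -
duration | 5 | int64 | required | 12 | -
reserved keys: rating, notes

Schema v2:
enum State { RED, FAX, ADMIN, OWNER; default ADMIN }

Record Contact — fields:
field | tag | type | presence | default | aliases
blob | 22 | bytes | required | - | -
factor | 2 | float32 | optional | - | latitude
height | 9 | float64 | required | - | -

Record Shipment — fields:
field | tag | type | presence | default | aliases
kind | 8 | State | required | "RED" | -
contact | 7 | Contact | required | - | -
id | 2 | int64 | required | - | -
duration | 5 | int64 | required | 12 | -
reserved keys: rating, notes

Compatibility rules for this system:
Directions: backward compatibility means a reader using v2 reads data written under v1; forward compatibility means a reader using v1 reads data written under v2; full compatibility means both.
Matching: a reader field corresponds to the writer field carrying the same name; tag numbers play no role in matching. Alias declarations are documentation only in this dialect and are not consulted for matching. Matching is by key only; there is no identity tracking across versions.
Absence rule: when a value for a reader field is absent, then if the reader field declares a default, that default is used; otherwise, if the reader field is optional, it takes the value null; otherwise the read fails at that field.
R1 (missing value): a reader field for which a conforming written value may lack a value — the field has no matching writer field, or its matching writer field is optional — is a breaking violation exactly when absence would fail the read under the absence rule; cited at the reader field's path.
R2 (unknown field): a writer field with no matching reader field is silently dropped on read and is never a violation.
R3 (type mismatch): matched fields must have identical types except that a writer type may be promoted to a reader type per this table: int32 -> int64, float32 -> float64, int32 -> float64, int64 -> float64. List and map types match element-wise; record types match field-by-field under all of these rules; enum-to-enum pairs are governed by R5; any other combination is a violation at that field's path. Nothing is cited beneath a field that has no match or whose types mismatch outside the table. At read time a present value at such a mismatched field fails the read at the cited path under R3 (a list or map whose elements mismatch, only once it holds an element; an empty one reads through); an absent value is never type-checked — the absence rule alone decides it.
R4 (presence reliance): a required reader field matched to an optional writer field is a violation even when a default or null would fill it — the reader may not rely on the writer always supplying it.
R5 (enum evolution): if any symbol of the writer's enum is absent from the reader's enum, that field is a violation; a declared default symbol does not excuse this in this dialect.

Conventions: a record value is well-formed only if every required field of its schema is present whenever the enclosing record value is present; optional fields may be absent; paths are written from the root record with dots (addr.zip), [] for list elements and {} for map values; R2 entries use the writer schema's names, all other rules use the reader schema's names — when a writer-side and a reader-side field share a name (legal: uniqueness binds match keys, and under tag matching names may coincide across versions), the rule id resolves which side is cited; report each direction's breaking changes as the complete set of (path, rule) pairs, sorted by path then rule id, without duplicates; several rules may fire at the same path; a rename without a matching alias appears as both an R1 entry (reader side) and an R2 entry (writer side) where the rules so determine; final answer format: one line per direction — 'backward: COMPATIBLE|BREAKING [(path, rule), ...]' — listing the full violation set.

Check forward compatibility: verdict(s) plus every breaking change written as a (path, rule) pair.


each type pair in Shipment: writer, then reader
forward pass over Shipment, reader schema v1, writer schema v2:
  State -> State, writer required: kind aligns to kind
  Contact -> Contact, writer required: contact aligns to contact
  int64 -> int64, writer required: id aligns to id
  int64 -> int64, writer required: duration aligns to duration
  bytes -> bytes, writer required: contact.blob aligns to contact.blob
  contact.latitude: no writer match
  float64 -> float64, writer required: contact.height aligns to contact.height
  contact.factor (writer side), unknown to reader
  => forward: COMPATIBLE
the rest of the Shipment diff is inert for this question:
  field height in record Contact: tag 1 changed to 9 -> inert for the asked Shipment verdict: nothing fires
  renamed field latitude to factor in record Contact (alias latitude declared on the renamed field) -> inert for the asked Shipment verdict: nothing fires
  field blob in record Contact: tag 3 changed to 22 -> inert for the asked Shipment verdict: nothing fires

forward: COMPATIBLE []


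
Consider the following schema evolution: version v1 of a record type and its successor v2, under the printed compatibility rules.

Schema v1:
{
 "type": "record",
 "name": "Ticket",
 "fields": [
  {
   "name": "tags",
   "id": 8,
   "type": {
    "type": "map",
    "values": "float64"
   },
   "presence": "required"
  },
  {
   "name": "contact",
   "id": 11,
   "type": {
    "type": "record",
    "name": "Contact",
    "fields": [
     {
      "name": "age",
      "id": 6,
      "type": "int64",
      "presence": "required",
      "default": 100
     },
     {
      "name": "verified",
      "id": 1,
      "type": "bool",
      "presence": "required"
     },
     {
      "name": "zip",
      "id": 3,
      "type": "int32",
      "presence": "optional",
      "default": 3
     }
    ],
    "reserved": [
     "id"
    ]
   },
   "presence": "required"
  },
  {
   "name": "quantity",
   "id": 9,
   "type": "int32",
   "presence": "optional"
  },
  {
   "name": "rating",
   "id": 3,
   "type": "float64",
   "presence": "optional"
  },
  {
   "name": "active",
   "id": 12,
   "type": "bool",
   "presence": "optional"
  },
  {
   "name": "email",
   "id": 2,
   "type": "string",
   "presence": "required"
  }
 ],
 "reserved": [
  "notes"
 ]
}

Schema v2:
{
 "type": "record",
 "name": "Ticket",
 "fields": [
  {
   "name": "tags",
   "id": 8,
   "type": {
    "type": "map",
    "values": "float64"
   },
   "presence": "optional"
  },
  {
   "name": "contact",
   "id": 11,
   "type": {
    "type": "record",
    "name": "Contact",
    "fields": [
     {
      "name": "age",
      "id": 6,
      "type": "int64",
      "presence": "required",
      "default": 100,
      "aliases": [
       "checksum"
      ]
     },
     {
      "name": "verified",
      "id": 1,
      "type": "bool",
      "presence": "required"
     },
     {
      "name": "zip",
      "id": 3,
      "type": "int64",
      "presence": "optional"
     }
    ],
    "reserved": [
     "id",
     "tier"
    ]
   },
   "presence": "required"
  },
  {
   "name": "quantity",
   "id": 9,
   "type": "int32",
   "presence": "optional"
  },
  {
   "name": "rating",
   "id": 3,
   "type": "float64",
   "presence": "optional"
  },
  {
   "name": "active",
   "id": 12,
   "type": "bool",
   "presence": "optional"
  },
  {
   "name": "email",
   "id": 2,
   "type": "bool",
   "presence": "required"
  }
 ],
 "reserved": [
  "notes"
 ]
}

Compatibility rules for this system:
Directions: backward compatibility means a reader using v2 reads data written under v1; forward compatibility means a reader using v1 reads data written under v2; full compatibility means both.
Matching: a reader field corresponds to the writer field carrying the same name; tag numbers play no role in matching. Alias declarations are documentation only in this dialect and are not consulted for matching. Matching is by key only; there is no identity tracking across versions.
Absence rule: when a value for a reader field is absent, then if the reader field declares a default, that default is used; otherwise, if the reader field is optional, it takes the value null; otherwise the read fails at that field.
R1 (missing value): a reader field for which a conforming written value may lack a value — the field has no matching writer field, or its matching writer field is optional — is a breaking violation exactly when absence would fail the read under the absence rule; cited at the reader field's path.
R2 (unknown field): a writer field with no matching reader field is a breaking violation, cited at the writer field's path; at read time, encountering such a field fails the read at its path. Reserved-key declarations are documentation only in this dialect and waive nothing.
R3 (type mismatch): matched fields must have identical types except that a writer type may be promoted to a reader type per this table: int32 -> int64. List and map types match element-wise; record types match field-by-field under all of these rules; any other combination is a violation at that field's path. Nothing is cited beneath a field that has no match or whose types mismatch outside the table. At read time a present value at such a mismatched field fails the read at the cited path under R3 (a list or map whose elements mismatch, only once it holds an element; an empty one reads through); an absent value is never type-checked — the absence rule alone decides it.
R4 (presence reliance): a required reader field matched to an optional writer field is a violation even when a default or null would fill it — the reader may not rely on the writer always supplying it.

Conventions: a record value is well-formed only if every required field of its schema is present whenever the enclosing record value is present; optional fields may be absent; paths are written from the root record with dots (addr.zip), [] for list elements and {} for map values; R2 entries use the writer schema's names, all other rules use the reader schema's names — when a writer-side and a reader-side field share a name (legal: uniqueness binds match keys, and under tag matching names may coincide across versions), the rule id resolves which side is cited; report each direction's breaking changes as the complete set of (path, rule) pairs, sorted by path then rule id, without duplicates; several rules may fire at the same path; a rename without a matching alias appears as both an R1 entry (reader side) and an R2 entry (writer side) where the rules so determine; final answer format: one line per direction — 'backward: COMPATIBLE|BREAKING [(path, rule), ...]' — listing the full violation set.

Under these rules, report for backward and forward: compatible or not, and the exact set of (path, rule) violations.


arrows below run writer -> reader for Ticket
backward on Ticket — v2 reading data written by v1:
  tags <- tags (map<string, float64> -> map<string, float64>, writer required)
  contact <- contact (Contact -> Contact, writer required)
  quantity <- quantity (int32 -> int32, writer optional)
  rating <- rating (float64 -> float64, writer optional)
  active <- active (bool -> bool, writer optional)
  email <- email (string -> bool, writer required)
  contact.age <- contact.age (int64 -> int64, writer required)
  contact.verified <- contact.verified (bool -> bool, writer required)
  contact.zip <- contact.zip (int32 -> int64, writer optional)
  rule R3 violated at email
  => backward: BREAKING (1)
forward on Ticket — v1 reading data written by v2:
  tags <- tags (map<string, float64> -> map<string, float64>, writer optional)
  contact <- contact (Contact -> Contact, writer required)
  quantity <- quantity (int32 -> int32, writer optional)
  rating <- rating (float64 -> float64, writer optional)
  active <- active (bool -> bool, writer optional)
  email <- email (bool -> string, writer required)
  contact.age <- contact.age (int64 -> int64, writer required)
  contact.verified <- contact.verified (bool -> bool, writer required)
  contact.zip <- contact.zip (int64 -> int32, writer optional)
  rule R3 violated at contact.zip
  rule R3 violated at email
  rule R1 violated at tags
  rule R4 violated at tags
  => forward: BREAKING (4)

backward: BREAKING [(email, R3)]; forward: BREAKING [(contact.zip, R3), (email, R3), (tags, R1), (tags, R4)]


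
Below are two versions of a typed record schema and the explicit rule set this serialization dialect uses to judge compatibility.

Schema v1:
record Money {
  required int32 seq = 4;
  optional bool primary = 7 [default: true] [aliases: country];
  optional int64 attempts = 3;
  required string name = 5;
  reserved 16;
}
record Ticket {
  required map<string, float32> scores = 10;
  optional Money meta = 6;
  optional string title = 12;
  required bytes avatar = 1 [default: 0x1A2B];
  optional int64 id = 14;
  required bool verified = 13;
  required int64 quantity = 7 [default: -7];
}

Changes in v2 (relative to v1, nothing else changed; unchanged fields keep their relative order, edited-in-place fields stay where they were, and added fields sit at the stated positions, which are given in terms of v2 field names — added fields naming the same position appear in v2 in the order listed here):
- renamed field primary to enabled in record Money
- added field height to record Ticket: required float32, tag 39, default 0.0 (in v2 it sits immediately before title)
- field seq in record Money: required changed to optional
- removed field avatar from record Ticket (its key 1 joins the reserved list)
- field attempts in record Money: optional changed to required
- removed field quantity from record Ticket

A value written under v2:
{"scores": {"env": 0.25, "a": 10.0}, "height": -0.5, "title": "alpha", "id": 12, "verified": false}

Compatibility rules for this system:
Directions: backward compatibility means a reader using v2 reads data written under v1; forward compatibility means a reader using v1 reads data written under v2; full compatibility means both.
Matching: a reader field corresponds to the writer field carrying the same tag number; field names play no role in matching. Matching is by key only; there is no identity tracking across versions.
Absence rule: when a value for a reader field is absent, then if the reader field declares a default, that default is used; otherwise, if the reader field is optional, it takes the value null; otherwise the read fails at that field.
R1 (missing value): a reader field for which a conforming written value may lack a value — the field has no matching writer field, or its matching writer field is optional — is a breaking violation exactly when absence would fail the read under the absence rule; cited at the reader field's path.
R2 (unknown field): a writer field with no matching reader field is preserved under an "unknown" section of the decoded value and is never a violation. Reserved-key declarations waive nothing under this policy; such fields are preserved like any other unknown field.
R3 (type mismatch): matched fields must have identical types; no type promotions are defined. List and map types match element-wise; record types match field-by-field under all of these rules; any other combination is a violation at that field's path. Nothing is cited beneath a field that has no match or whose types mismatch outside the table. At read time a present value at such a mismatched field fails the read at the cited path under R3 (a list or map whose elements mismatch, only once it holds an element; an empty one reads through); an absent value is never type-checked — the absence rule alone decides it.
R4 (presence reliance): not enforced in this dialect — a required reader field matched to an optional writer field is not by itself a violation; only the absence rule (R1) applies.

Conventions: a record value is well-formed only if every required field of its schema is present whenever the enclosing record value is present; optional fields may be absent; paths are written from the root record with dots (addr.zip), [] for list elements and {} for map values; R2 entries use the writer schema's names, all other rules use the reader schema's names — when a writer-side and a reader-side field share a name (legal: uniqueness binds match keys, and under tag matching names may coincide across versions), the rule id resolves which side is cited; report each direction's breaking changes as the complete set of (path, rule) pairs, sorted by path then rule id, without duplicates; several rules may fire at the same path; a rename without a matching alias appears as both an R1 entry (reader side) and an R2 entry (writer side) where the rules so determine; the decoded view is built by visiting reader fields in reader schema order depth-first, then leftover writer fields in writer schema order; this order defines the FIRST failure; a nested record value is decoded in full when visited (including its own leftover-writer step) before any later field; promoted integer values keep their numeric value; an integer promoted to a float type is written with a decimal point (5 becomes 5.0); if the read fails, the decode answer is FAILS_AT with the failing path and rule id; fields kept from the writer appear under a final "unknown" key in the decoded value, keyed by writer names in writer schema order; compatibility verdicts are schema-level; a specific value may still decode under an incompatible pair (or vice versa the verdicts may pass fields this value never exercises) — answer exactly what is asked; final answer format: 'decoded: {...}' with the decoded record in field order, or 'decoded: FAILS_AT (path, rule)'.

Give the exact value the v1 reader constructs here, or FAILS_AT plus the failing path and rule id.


decoded: {"scores": {"env": 0.25, "a": 10.0}, "meta": null, "title": "alpha", "avatar": 0x1A2B, "id": 12, "verified": false, "quantity": -7, "unknown": {"height": -0.5}}

each type pair in Ticket: writer, then reader
migrating the Ticket value to v1:
  scores := {"env": 0.25, "a": 10.0}
  meta := null (not supplied -> null)
  title := "alpha"
  avatar := 0x1A2B (no value, default fills)
  id := 12
  verified := false
  quantity := -7 (no value, default fills)
  writer height: kept under "unknown"
  => decoded: {"scores": {"env": 0.25, "a": 10.0}, "meta": null, "title": "alpha", "avatar": 0x1A2B, "id": 12, "verified": false, "quantity": -7, "unknown": {"height": -0.5}}
remaining Ticket differences; none change what is asked:
  renamed field primary to enabled in record Money -> inert under this dialect — no rule fires on Ticket and the result does not move
  field seq in record Money: required changed to optional -> shifts the Ticket verdicts, not this decode
  removed field avatar from record Ticket (its key 1 joins the reserved list) -> inert under this dialect — no rule fires on Ticket and the result does not move
  field attempts in record Money: optional changed to required -> shifts the Ticket verdicts, not this decode
  removed field quantity from record Ticket -> inert under this dialect — no rule fires on Ticket and the result does not move


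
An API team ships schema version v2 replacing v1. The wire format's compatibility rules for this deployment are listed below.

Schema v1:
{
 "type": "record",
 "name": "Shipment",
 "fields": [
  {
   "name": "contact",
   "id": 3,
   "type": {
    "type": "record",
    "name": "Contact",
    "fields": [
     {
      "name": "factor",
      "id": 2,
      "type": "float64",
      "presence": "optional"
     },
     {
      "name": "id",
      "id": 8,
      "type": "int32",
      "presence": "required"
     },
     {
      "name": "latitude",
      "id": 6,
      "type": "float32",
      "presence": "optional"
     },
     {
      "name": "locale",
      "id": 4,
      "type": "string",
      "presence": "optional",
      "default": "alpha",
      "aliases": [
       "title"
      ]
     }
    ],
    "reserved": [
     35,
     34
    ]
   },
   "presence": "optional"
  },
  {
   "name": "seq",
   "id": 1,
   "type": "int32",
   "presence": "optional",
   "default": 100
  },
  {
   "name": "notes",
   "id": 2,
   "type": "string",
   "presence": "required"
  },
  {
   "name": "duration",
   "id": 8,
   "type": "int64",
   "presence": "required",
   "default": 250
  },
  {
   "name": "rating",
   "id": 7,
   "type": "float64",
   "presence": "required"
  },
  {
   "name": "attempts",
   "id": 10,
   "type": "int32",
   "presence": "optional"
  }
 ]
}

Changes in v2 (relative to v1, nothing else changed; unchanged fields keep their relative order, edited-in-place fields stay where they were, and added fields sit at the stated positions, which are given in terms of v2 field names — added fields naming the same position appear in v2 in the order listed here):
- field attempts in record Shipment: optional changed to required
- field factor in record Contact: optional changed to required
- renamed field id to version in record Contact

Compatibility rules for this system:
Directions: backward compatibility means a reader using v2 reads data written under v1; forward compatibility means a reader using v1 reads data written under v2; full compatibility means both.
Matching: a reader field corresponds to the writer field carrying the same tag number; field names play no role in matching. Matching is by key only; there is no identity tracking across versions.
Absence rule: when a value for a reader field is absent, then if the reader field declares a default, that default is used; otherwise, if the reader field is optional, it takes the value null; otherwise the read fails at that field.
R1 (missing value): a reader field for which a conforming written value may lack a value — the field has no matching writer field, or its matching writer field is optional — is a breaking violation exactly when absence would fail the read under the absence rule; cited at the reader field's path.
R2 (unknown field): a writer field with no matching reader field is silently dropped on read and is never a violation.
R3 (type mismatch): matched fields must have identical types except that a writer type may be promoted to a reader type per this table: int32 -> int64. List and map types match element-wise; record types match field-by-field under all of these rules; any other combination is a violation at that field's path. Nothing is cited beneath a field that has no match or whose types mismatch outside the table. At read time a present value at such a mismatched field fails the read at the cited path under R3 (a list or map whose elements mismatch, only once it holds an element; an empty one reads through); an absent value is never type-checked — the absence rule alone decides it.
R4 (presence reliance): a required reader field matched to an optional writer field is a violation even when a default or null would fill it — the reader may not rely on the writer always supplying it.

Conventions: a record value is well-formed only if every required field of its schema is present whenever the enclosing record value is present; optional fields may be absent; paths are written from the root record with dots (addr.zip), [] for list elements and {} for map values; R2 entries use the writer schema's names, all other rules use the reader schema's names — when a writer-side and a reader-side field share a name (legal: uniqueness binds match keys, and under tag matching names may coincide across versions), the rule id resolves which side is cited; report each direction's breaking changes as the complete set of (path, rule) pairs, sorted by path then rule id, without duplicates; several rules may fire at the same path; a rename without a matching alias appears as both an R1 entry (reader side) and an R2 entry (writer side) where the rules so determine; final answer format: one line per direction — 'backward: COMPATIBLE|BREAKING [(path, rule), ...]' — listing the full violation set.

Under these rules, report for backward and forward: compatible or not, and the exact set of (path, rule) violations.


backward: BREAKING [(attempts, R1), (attempts, R4), (contact.factor, R1), (contact.factor, R4)]; forward: COMPATIBLE []

arrows below run writer -> reader for Shipment
backward on Shipment — v2 reading data written by v1:
  contact: Contact -> Contact, writer optional; from contact
  seq: int32 -> int32, writer optional; from seq
  notes: string -> string, writer required; from notes
  duration: int64 -> int64, writer required; from duration
  rating: float64 -> float64, writer required; from rating
  attempts: int32 -> int32, writer optional; from attempts
  contact.factor: float64 -> float64, writer optional; from contact.factor
  contact.version: int32 -> int32, writer required; from contact.id
  contact.latitude: float32 -> float32, writer optional; from contact.latitude
  contact.locale: string -> string, writer optional; from contact.locale
  R1 fires at attempts
  R4 fires at attempts
  R1 fires at contact.factor
  R4 fires at contact.factor
  => backward verdict for Shipment: BREAKING, 4 violation(s)
forward on Shipment — v1 reading data written by v2:
  contact: Contact -> Contact, writer optional; from contact
  seq: int32 -> int32, writer optional; from seq
  notes: string -> string, writer required; from notes
  duration: int64 -> int64, writer required; from duration
  rating: float64 -> float64, writer required; from rating
  attempts: int32 -> int32, writer required; from attempts
  contact.factor: float64 -> float64, writer required; from contact.factor
  contact.id: int32 -> int32, writer required; from contact.version
  contact.latitude: float32 -> float32, writer optional; from contact.latitude
  contact.locale: string -> string, writer optional; from contact.locale
  nothing fires on Shipment: forward is COMPATIBLE
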